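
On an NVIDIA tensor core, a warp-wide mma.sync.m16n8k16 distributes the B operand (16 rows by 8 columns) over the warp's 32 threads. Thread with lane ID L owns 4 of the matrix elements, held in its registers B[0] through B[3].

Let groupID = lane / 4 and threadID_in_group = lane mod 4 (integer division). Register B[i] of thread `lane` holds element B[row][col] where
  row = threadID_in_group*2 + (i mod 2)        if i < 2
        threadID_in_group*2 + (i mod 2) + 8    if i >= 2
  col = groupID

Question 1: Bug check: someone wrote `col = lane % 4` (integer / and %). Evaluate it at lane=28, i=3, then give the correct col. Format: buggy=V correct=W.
`lane % 4`[28,3]→0
L=28→G=28>>2=7, T=28&3=0
[3]→row 0·2+1+8=9  col G=7
col: 0 vs 7

buggy=0 correct=7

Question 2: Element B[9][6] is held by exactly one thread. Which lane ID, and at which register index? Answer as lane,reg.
24,3

c:6=>grp=6  r:9=>rB=1,tig=0,lo=1
L=6*4+0=24  i=1*2+1=3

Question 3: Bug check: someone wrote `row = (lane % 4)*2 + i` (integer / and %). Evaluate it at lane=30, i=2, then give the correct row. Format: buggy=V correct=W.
`(lane % 4)*2 + i`[30,2]→6
30: G=7,T=2
[2] (2*2+0+8,7) = (12,7)
row: 6 vs 12

buggy=6 correct=12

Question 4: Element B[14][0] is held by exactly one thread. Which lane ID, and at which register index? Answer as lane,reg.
c:0=>grp=0  r:14=>rB=1,tig=3,lo=0
L=0*4+3=3  i=1*2+0=2

3,2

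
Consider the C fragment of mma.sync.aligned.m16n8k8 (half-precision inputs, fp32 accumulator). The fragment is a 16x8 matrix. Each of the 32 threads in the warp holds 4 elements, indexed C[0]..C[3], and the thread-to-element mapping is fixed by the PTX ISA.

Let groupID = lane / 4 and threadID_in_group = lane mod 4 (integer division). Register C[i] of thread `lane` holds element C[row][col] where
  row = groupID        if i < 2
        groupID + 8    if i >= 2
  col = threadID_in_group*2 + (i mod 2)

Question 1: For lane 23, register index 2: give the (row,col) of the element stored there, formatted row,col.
13,6

L=23->gid=23>>2=5, tid=23&3=3
[2]->row 5+8=13  col 3·2+0=6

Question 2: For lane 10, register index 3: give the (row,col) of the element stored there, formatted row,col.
10,5

lane 10->10/4=2, 10 mod 4=2
i=3  r:2+8->10  c:2·2+1->5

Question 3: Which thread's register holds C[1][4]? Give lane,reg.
6,0

r=1->g=1,rb=0  c=4->t=2,b0=0
L=1*4+2=6  i=0*2+0=0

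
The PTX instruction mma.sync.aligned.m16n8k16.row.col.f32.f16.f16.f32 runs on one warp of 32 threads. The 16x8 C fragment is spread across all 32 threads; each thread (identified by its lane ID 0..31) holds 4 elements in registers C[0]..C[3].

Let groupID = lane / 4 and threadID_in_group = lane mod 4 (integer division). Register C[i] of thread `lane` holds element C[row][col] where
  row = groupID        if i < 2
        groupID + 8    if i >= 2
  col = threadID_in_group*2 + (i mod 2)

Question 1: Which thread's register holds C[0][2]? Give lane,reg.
1,0

r:0=>grp=0,rB=0  c:2=>tig=1,lo=0
L=0*4+1=1  i=0*2+0=0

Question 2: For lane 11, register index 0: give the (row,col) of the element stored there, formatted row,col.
11: g=2,t=3
[0] (2+0,3*2+0) = (2,6)

2,6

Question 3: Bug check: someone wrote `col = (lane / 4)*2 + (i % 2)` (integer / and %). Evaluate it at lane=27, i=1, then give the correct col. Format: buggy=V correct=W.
`(lane / 4)*2 + (i % 2)`[27,1]->13
27: g=6,t=3
[1] (6+0,3*2+1) = (6,7)
col: 13 vs 7

buggy=13 correct=7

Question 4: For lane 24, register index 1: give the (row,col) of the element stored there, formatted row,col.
24: G=6,T=0
[1] (6+0,0*2+1) = (6,1)

6,1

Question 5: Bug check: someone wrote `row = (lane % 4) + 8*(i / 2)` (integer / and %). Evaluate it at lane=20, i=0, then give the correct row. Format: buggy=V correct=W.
`(lane % 4) + 8*(i / 2)`[20,0]=>0
lane 20=>20/4=5, 20 mod 4=0
i=0  r:5+0=>5  c:2·0+0=>0
row: 0 vs 5

buggy=0 correct=5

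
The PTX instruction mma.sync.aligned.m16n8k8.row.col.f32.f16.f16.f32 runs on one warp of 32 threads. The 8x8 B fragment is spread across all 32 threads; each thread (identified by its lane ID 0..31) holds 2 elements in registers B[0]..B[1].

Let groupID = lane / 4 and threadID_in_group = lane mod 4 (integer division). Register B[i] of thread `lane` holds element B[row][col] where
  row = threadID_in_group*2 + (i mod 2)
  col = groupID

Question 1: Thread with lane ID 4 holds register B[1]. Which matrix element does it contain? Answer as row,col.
1,1

L=4=>grp=4>>2=1, tig=4&3=0
[1]=>row 0·2+1=1  col grp=1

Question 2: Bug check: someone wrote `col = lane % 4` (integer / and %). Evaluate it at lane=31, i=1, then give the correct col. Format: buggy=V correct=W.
`lane % 4`[31,1]→3
L=31→G=31>>2=7, T=31&3=3
[1]→row 3·2+1=7  col G=7
col: 3 vs 7

buggy=3 correct=7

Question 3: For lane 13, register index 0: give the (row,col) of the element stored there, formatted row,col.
2,3

lane 13: grp=3 (13/4), tig=1 (13%4)
i=0: r=1*2+0=2, c=grp=3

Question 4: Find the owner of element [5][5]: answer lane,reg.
22,1

c:5=>grp=5  r:5=>tig=2,lo=1
L=5*4+2=22  i=1=1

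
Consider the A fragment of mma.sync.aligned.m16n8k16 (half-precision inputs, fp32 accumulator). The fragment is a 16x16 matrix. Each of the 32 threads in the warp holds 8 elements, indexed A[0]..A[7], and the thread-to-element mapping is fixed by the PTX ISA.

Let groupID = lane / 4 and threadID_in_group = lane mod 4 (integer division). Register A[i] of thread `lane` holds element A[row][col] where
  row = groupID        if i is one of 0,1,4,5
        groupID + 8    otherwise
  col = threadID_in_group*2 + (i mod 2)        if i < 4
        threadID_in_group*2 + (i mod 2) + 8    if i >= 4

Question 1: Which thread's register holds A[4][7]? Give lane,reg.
19,1

r:4=>grp=4,rB=0  c:7=>cB=0,tig=3,lo=1
L=4*4+3=19  i=0*4+0*2+1=1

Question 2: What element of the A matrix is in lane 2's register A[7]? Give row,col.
2: g=0,t=2
[7] (0+8,2*2+1+8) = (8,13)

8,13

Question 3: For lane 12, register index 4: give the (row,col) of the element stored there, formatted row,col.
lane 12: gr=3 (12/4), th=0 (12%4)
i=4: r=3+0=3, c=0*2+0+8=8

3,8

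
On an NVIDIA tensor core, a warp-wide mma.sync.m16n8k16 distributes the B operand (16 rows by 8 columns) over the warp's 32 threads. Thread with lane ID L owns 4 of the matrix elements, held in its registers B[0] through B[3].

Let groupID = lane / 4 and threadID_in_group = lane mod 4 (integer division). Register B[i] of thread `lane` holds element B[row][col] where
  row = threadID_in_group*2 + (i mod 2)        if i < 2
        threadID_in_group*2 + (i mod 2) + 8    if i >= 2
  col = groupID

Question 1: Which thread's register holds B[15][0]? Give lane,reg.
c=0->g=0  r=15->rb=1,t=3,b0=1
L=0*4+3=3  i=1*2+1=3

3,3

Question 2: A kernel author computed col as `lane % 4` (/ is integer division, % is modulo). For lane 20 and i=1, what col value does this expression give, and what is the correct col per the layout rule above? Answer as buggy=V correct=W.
`lane % 4`[20,1]->0
L=20->g=20>>2=5, t=20&3=0
[1]->row 0·2+1+0=1  col g=5
col: 0 vs 5

buggy=0 correct=5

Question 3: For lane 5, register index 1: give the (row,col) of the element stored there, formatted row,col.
3,1

lane 5->5/4=1, 5 mod 4=1
i=1  r:2·1+1+0->3  c:1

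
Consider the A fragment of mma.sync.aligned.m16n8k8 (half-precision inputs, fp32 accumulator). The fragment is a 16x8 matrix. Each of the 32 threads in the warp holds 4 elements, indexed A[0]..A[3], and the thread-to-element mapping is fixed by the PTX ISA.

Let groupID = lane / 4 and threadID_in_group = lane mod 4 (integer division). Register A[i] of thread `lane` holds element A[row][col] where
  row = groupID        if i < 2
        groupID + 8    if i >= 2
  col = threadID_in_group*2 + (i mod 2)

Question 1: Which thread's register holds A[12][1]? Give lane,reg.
r:12=>grp=4,rB=1  c:1=>tig=0,lo=1
L=4*4+0=16  i=1*2+1=3

16,3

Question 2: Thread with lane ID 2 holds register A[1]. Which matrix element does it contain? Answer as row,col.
0,5

lane 2->2/4=0, 2 mod 4=2
i=1  r:0+0->0  c:2·2+1->5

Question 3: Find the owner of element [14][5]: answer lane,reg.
26,3

r:14=>grp=6,rB=1  c:5=>tig=2,lo=1
L=6*4+2=26  i=1*2+1=3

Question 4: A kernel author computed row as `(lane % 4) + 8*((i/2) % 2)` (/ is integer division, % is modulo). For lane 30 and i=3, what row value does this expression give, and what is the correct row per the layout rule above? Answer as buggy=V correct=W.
buggy=10 correct=15

`(lane % 4) + 8*((i/2) % 2)`[30,3]=>10
lane 30=>30/4=7, 30 mod 4=2
i=3  r:7+8=>15  c:2·2+1=>5
row: 10 vs 15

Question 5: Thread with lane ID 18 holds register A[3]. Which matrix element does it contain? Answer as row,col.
18: gr=4,th=2
[3] (4+8,2*2+1) = (12,5)

12,5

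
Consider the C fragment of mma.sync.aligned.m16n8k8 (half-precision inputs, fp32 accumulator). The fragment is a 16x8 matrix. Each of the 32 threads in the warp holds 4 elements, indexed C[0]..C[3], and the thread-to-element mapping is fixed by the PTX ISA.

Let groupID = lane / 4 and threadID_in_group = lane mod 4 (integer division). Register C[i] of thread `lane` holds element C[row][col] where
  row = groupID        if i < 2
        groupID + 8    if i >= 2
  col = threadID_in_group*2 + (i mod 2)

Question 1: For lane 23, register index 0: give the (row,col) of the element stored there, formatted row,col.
5,6

L=23=>grp=23>>2=5, tig=23&3=3
[0]=>row 5+0=5  col 3·2+0=6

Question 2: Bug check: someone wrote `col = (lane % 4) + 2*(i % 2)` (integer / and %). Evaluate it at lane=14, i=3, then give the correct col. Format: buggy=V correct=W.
buggy=4 correct=5

`(lane % 4) + 2*(i % 2)`[14,3]⇒4
L=14⇒gr=14>>2=3, th=14&3=2
[3]⇒row 3+8=11  col 2·2+1=5
col: 4 vs 5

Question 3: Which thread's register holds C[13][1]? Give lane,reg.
r=13→G=5,rhi=1  c=1→T=0,p=1
L=5*4+0=20  i=1*2+1=3

20,3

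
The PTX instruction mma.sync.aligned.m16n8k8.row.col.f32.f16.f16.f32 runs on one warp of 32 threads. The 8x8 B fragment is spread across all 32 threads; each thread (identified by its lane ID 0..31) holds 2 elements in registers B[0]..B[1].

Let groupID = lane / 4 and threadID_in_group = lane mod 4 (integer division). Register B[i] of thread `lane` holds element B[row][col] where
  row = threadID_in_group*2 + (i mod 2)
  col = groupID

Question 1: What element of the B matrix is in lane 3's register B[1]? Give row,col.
7,0

lane 3⇒3/4=0, 3 mod 4=3
i=1  r:2·3+1⇒7  c:0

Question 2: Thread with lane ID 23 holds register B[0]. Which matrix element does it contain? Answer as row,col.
6,5

23: g=5,t=3
[0] (3*2+0,5) = (6,5)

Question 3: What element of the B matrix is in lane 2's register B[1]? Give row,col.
lane 2->2/4=0, 2 mod 4=2
i=1  r:2·2+1->5  c:0

5,0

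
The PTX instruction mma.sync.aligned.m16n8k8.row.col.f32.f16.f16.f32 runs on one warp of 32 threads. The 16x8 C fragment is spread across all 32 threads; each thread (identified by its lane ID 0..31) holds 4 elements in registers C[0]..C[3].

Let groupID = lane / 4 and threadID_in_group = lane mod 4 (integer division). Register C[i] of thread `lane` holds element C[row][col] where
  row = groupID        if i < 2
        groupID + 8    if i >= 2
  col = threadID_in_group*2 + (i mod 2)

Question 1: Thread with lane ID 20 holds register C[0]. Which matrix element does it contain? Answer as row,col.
5,0

lane 20→20/4=5, 20 mod 4=0
i=0  r:5+0→5  c:2·0+0→0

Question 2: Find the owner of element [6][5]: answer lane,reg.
r=6->g=6,rb=0  c=5->t=2,b0=1
L=6*4+2=26  i=0*2+1=1

26,1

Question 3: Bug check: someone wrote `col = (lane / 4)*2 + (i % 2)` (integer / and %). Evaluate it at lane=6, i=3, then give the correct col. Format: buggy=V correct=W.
buggy=3 correct=5

`(lane / 4)*2 + (i % 2)`[6,3]→3
L=6→G=6>>2=1, T=6&3=2
[3]→row 1+8=9  col 2·2+1=5
col: 3 vs 5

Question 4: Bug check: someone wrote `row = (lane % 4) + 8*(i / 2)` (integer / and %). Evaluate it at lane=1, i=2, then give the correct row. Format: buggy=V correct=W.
buggy=9 correct=8

`(lane % 4) + 8*(i / 2)`[1,2]->9
lane 1->1/4=0, 1 mod 4=1
i=2  r:0+8->8  c:2·1+0->2
row: 9 vs 8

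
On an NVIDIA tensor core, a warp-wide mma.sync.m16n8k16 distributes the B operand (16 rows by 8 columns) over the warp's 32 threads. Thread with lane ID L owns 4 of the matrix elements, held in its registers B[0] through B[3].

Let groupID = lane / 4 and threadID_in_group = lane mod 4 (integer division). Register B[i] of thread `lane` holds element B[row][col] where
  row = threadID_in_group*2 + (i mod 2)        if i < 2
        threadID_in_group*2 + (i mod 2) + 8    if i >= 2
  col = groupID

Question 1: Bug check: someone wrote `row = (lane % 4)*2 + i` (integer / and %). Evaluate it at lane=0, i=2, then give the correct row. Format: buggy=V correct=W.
`(lane % 4)*2 + i`[0,2]->2
0: gid=0,tid=0
[2] (0*2+0+8,0) = (8,0)
row: 2 vs 8

buggy=2 correct=8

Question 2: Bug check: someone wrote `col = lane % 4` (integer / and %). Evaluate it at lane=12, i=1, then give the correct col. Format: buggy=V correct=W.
buggy=0 correct=3

`lane % 4`[12,1]=>0
lane 12: grp=3 (12/4), tig=0 (12%4)
i=1: r=0*2+1+0=1, c=grp=3
col: 0 vs 3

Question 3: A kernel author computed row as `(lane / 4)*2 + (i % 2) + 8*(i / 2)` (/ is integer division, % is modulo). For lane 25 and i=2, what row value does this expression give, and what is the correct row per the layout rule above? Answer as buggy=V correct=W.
buggy=20 correct=10

`(lane / 4)*2 + (i % 2) + 8*(i / 2)`[25,2]→20
L=25→G=25>>2=6, T=25&3=1
[2]→row 1·2+0+8=10  col G=6
row: 20 vs 10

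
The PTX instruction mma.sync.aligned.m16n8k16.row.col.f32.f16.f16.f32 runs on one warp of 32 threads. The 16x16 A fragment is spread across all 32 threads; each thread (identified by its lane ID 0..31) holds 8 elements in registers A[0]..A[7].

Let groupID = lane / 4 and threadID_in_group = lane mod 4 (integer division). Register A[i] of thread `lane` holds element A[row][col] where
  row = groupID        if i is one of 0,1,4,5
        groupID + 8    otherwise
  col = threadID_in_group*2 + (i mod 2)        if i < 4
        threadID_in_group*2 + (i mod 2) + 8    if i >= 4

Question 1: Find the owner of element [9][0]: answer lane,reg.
4,2

r=9⇒gr=1,Rb=1  c=0⇒Cb=0,th=0,odd=0
L=1*4+0=4  i=0*4+1*2+0=2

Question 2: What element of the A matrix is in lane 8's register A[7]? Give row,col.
10,9

8: gid=2,tid=0
[7] (2+8,0*2+1+8) = (10,9)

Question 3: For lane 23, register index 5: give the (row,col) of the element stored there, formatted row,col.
5,15

23: gid=5,tid=3
[5] (5+0,3*2+1+8) = (5,15)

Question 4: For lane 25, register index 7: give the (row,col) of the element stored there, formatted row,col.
lane 25=>25/4=6, 25 mod 4=1
i=7  r:6+8=>14  c:2·1+1+8=>11

14,11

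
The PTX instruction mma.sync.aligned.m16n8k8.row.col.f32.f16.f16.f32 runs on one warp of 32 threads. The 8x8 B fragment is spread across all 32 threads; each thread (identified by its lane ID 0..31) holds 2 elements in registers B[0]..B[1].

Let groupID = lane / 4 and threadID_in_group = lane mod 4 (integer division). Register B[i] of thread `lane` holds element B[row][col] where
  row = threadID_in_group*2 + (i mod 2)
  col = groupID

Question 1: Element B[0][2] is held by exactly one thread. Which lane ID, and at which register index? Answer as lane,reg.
c:2=>grp=2  r:0=>tig=0,lo=0
L=2*4+0=8  i=0=0

8,0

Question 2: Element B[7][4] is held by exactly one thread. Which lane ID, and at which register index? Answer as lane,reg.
19,1

c=4->g=4  r=7->t=3,b0=1
L=4*4+3=19  i=1=1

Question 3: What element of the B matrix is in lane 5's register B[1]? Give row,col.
lane 5->5/4=1, 5 mod 4=1
i=1  r:2·1+1->3  c:1

3,1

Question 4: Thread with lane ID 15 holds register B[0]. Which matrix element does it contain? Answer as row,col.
6,3

15: grp=3,tig=3
[0] (3*2+0,3) = (6,3)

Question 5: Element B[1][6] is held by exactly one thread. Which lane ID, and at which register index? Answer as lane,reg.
24,1

c=6→G=6  r=1→T=0,p=1
L=6*4+0=24  i=1=1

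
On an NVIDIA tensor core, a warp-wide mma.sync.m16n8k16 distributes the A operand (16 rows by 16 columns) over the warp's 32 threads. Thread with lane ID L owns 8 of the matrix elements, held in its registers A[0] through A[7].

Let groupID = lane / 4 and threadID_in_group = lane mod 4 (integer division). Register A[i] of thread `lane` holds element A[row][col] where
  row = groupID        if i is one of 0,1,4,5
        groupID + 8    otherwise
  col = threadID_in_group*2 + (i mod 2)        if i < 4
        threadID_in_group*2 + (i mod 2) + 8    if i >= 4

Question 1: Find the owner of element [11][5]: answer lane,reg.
14,3

r:11=>grp=3,rB=1  c:5=>cB=0,tig=2,lo=1
L=3*4+2=14  i=0*4+1*2+1=3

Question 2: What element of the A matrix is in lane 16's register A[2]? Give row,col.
lane 16: grp=4 (16/4), tig=0 (16%4)
i=2: r=4+8=12, c=0*2+0+0=0

12,0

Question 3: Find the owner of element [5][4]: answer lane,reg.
r=5->g=5,rb=0  c=4->cb=0,t=2,b0=0
L=5*4+2=22  i=0*4+0*2+0=0

22,0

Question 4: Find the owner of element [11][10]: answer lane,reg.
r=11⇒gr=3,Rb=1  c=10⇒Cb=1,th=1,odd=0
L=3*4+1=13  i=1*4+1*2+0=6

13,6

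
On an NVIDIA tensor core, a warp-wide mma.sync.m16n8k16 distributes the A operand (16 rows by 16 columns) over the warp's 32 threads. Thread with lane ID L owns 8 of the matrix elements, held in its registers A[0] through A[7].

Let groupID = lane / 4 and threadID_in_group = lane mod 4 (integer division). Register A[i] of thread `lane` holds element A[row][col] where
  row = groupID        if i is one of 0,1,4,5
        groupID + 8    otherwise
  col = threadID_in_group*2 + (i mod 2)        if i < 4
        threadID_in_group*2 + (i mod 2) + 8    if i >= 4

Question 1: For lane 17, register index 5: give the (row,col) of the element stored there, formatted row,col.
4,11

17: G=4,T=1
[5] (4+0,1*2+1+8) = (4,11)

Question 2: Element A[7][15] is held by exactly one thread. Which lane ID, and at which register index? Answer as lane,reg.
31,5

r=7⇒gr=7,Rb=0  c=15⇒Cb=1,th=3,odd=1
L=7*4+3=31  i=1*4+0*2+1=5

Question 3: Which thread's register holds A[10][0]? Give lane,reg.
8,2

r=10⇒gr=2,Rb=1  c=0⇒Cb=0,th=0,odd=0
L=2*4+0=8  i=0*4+1*2+0=2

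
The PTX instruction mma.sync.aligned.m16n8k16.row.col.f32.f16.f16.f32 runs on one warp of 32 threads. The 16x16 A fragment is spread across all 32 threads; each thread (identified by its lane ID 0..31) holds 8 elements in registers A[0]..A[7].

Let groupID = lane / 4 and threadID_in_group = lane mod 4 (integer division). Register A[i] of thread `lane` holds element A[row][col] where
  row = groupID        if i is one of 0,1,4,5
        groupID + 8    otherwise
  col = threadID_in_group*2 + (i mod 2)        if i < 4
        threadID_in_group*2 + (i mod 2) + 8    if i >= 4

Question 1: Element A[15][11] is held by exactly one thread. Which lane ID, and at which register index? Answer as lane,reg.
29,7

r: 15->gid=7,r8=1  c: 11->c8=1,tid=1,i&1=1
L=7*4+1=29  i=1*4+1*2+1=7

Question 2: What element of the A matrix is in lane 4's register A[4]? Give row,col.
4: gid=1,tid=0
[4] (1+0,0*2+0+8) = (1,8)

1,8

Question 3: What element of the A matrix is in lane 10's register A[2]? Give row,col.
10,4

10: g=2,t=2
[2] (2+8,2*2+0+0) = (10,4)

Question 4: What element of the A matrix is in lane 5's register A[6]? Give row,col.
9,10

lane 5->5/4=1, 5 mod 4=1
i=6  r:1+8->9  c:2·1+0+8->10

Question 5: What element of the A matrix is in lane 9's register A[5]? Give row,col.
2,11

lane 9→9/4=2, 9 mod 4=1
i=5  r:2+0→2  c:2·1+1+8→11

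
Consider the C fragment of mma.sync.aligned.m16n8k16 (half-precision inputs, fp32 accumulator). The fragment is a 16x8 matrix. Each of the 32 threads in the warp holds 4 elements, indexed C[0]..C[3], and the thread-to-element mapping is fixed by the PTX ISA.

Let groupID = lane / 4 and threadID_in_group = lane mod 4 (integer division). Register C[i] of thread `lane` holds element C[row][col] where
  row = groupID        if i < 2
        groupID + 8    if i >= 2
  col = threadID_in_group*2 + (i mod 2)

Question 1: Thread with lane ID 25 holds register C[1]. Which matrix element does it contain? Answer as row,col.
6,3

lane 25=>25/4=6, 25 mod 4=1
i=1  r:6+0=>6  c:2·1+1=>3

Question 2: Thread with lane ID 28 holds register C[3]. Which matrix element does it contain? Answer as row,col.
28: gr=7,th=0
[3] (7+8,0*2+1) = (15,1)

15,1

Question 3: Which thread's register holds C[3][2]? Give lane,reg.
r: 3->gid=3,r8=0  c: 2->tid=1,i&1=0
L=3*4+1=13  i=0*2+0=0

13,0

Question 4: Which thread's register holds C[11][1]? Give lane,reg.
12,3

r=11→G=3,rhi=1  c=1→T=0,p=1
L=3*4+0=12  i=1*2+1=3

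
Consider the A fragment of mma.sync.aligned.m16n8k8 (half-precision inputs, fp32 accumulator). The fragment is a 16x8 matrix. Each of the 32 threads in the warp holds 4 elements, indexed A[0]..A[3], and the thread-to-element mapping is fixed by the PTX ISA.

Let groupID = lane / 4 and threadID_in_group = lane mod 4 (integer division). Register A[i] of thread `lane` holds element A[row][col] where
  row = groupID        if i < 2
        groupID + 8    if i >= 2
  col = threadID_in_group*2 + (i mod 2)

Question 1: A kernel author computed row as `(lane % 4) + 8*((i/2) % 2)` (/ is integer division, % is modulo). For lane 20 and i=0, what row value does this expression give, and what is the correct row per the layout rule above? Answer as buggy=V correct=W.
`(lane % 4) + 8*((i/2) % 2)`[20,0]->0
L=20->gid=20>>2=5, tid=20&3=0
[0]->row 5+0=5  col 0·2+0=0
row: 0 vs 5

buggy=0 correct=5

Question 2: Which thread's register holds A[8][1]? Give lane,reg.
r: 8->gid=0,r8=1  c: 1->tid=0,i&1=1
L=0*4+0=0  i=1*2+1=3

0,3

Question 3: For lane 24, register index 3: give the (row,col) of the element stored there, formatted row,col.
14,1

lane 24->24/4=6, 24 mod 4=0
i=3  r:6+8->14  c:2·0+1->1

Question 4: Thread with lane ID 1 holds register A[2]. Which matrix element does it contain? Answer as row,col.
lane 1: gr=0 (1/4), th=1 (1%4)
i=2: r=0+8=8, c=1*2+0=2

8,2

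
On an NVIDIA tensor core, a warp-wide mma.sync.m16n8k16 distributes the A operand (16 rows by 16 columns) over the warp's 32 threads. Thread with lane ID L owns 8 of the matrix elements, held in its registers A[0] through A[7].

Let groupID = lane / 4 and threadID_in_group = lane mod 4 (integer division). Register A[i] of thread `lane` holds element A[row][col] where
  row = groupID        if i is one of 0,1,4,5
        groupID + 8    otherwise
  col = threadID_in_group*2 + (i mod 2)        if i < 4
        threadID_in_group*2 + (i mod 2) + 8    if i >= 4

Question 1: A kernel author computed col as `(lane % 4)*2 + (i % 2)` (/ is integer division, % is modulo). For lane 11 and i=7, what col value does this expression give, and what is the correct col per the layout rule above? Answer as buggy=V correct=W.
`(lane % 4)*2 + (i % 2)`[11,7]=>7
lane 11=>11/4=2, 11 mod 4=3
i=7  r:2+8=>10  c:2·3+1+8=>15
col: 7 vs 15

buggy=7 correct=15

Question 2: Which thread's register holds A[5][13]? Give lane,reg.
r=5⇒gr=5,Rb=0  c=13⇒Cb=1,th=2,odd=1
L=5*4+2=22  i=1*4+0*2+1=5

22,5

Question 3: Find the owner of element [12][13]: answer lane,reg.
18,7

r:12=>grp=4,rB=1  c:13=>cB=1,tig=2,lo=1
L=4*4+2=18  i=1*4+1*2+1=7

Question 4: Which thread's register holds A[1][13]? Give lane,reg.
r=1->g=1,rb=0  c=13->cb=1,t=2,b0=1
L=1*4+2=6  i=1*4+0*2+1=5

6,5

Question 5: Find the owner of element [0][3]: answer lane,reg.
1,1

r=0→G=0,rhi=0  c=3→chi=0,T=1,p=1
L=0*4+1=1  i=0*4+0*2+1=1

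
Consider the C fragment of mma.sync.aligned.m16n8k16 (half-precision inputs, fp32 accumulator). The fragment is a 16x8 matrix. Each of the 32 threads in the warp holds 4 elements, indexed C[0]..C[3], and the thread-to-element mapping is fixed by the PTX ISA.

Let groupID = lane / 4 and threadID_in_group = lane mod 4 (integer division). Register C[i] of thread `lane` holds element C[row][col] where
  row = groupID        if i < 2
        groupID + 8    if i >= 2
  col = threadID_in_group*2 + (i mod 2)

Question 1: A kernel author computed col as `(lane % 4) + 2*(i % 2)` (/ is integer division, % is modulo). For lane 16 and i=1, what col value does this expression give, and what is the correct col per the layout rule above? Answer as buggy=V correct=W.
buggy=2 correct=1

`(lane % 4) + 2*(i % 2)`[16,1]->2
lane 16: gid=4 (16/4), tid=0 (16%4)
i=1: r=4+0=4, c=0*2+1=1
col: 2 vs 1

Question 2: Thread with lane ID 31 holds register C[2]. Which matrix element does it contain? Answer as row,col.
lane 31=>31/4=7, 31 mod 4=3
i=2  r:7+8=>15  c:2·3+0=>6

15,6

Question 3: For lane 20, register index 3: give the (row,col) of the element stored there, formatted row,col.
lane 20: G=5 (20/4), T=0 (20%4)
i=3: r=5+8=13, c=0*2+1=1

13,1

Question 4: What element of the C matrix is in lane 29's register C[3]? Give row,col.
L=29⇒gr=29>>2=7, th=29&3=1
[3]⇒row 7+8=15  col 1·2+1=3

15,3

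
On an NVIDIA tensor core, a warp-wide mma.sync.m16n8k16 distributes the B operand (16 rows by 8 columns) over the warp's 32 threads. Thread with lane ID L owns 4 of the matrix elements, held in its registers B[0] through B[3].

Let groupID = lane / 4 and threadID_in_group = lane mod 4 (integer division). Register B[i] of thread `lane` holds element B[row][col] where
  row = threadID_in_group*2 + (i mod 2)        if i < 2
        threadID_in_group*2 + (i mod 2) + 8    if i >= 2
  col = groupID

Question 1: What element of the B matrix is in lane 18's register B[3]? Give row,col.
13,4

18: grp=4,tig=2
[3] (2*2+1+8,4) = (13,4)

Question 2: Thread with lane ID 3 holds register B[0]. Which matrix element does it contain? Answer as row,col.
lane 3=>3/4=0, 3 mod 4=3
i=0  r:2·3+0+0=>6  c:0

6,0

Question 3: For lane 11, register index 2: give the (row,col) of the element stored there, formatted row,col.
lane 11: g=2 (11/4), t=3 (11%4)
i=2: r=3*2+0+8=14, c=g=2

14,2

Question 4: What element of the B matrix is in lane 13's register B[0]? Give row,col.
2,3

lane 13->13/4=3, 13 mod 4=1
i=0  r:2·1+0+0->2  c:3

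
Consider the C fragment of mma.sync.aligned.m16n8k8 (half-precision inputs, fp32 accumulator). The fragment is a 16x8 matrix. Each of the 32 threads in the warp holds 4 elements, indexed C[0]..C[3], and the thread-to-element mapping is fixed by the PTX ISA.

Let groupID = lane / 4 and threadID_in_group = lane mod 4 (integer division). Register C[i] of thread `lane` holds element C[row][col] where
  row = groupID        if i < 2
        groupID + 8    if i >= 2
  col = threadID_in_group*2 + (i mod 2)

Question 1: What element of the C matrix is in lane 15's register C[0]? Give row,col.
3,6

lane 15⇒15/4=3, 15 mod 4=3
i=0  r:3+0⇒3  c:2·3+0⇒6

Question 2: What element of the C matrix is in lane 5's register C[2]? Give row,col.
9,2

L=5⇒gr=5>>2=1, th=5&3=1
[2]⇒row 1+8=9  col 1·2+0=2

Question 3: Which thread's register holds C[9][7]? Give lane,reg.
7,3

r: 9->gid=1,r8=1  c: 7->tid=3,i&1=1
L=1*4+3=7  i=1*2+1=3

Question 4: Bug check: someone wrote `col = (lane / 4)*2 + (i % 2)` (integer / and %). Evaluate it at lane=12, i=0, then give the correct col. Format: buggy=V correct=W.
`(lane / 4)*2 + (i % 2)`[12,0]->6
lane 12->12/4=3, 12 mod 4=0
i=0  r:3+0->3  c:2·0+0->0
col: 6 vs 0

buggy=6 correct=0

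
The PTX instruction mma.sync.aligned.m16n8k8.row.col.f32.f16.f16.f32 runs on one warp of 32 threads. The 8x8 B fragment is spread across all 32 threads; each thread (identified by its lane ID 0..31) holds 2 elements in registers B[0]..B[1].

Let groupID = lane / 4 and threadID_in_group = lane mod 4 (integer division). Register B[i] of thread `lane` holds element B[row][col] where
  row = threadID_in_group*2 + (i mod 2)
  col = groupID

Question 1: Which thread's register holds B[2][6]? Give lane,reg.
25,0

c:6=>grp=6  r:2=>tig=1,lo=0
L=6*4+1=25  i=0=0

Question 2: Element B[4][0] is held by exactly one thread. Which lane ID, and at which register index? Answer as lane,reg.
2,0

c=0->g=0  r=4->t=2,b0=0
L=0*4+2=2  i=0=0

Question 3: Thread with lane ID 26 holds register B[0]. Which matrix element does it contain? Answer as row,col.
26: grp=6,tig=2
[0] (2*2+0,6) = (4,6)

4,6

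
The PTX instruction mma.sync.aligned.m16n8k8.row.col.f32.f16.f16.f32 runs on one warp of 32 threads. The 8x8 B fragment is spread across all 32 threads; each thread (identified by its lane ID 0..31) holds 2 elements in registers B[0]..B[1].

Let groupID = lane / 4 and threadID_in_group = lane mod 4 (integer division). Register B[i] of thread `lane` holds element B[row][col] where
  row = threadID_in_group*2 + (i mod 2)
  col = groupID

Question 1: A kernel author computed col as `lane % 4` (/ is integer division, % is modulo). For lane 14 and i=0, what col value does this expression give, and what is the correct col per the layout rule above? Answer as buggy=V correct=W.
`lane % 4`[14,0]→2
lane 14→14/4=3, 14 mod 4=2
i=0  r:2·2+0→4  c:3
col: 2 vs 3

buggy=2 correct=3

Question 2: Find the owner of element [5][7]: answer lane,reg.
c=7→G=7  r=5→T=2,p=1
L=7*4+2=30  i=1=1

30,1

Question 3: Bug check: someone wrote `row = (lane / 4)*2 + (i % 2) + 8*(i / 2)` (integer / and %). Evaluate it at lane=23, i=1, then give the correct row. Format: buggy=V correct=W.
buggy=11 correct=7

`(lane / 4)*2 + (i % 2) + 8*(i / 2)`[23,1]⇒11
L=23⇒gr=23>>2=5, th=23&3=3
[1]⇒row 3·2+1=7  col gr=5
row: 11 vs 7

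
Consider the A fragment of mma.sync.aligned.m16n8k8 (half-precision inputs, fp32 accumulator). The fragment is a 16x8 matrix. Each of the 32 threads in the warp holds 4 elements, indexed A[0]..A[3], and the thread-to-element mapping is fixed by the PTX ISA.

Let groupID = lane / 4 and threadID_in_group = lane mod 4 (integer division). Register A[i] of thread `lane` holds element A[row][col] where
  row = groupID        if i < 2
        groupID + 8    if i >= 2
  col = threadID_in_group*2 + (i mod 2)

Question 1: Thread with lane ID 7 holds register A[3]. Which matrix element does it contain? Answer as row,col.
9,7

lane 7: grp=1 (7/4), tig=3 (7%4)
i=3: r=1+8=9, c=3*2+1=7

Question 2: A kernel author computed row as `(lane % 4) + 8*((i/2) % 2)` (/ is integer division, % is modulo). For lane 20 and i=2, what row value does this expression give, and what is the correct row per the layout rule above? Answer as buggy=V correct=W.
`(lane % 4) + 8*((i/2) % 2)`[20,2]->8
lane 20->20/4=5, 20 mod 4=0
i=2  r:5+8->13  c:2·0+0->0
row: 8 vs 13

buggy=8 correct=13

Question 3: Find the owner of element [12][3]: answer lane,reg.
17,3

r: 12->gid=4,r8=1  c: 3->tid=1,i&1=1
L=4*4+1=17  i=1*2+1=3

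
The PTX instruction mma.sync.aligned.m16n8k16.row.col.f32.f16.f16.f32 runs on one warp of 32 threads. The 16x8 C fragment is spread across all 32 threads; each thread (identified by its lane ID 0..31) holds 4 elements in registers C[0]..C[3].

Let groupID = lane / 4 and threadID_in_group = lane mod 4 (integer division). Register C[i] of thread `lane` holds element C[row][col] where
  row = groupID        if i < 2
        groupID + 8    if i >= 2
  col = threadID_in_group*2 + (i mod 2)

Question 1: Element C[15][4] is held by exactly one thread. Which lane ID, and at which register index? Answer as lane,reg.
r=15→G=7,rhi=1  c=4→T=2,p=0
L=7*4+2=30  i=1*2+0=2

30,2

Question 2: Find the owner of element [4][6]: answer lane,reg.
19,0

r=4->g=4,rb=0  c=6->t=3,b0=0
L=4*4+3=19  i=0*2+0=0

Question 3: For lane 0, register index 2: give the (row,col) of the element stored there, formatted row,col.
8,0

L=0->gid=0>>2=0, tid=0&3=0
[2]->row 0+8=8  col 0·2+0=0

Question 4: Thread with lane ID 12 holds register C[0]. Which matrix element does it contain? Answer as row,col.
lane 12⇒12/4=3, 12 mod 4=0
i=0  r:3+0⇒3  c:2·0+0⇒0

3,0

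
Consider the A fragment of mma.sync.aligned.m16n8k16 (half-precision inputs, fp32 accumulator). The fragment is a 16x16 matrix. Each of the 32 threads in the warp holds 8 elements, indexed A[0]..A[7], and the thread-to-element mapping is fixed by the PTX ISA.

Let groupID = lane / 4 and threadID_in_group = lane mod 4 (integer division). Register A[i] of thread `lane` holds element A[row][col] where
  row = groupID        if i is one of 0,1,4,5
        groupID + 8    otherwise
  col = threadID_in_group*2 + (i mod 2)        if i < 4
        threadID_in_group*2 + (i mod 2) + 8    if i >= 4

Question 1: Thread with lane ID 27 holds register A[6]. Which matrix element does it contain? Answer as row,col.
14,14

L=27=>grp=27>>2=6, tig=27&3=3
[6]=>row 6+8=14  col 3·2+0+8=14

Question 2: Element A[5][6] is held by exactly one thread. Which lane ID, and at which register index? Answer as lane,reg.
23,0

r: 5->gid=5,r8=0  c: 6->c8=0,tid=3,i&1=0
L=5*4+3=23  i=0*4+0*2+0=0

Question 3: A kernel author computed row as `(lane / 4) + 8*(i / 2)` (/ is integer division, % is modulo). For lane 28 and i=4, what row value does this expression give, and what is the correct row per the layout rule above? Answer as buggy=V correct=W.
buggy=23 correct=7

`(lane / 4) + 8*(i / 2)`[28,4]->23
lane 28: g=7 (28/4), t=0 (28%4)
i=4: r=7+0=7, c=0*2+0+8=8
row: 23 vs 7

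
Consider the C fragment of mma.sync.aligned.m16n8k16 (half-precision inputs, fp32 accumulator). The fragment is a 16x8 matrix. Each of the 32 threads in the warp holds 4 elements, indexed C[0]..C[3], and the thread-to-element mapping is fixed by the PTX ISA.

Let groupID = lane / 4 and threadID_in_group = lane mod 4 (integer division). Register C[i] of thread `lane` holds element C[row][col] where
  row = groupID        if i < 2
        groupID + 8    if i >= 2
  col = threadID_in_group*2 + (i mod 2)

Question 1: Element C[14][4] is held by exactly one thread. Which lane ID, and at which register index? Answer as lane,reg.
r:14=>grp=6,rB=1  c:4=>tig=2,lo=0
L=6*4+2=26  i=1*2+0=2

26,2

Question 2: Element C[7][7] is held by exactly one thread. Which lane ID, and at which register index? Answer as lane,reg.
r=7⇒gr=7,Rb=0  c=7⇒th=3,odd=1
L=7*4+3=31  i=0*2+1=1

31,1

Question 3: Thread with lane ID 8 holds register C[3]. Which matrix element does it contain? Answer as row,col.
10,1

8: g=2,t=0
[3] (2+8,0*2+1) = (10,1)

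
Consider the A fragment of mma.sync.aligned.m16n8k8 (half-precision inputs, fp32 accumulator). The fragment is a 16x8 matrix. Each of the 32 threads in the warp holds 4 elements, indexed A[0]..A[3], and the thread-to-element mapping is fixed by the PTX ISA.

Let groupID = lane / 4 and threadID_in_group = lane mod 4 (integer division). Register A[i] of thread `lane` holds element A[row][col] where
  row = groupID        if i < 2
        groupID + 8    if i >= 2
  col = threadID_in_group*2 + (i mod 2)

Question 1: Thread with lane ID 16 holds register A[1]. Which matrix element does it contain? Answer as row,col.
4,1

lane 16⇒16/4=4, 16 mod 4=0
i=1  r:4+0⇒4  c:2·0+1⇒1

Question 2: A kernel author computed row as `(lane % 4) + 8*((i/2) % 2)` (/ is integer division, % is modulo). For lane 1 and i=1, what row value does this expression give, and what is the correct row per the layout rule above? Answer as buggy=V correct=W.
`(lane % 4) + 8*((i/2) % 2)`[1,1]->1
1: g=0,t=1
[1] (0+0,1*2+1) = (0,3)
row: 1 vs 0

buggy=1 correct=0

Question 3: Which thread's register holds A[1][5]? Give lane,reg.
6,1

r=1->g=1,rb=0  c=5->t=2,b0=1
L=1*4+2=6  i=0*2+1=1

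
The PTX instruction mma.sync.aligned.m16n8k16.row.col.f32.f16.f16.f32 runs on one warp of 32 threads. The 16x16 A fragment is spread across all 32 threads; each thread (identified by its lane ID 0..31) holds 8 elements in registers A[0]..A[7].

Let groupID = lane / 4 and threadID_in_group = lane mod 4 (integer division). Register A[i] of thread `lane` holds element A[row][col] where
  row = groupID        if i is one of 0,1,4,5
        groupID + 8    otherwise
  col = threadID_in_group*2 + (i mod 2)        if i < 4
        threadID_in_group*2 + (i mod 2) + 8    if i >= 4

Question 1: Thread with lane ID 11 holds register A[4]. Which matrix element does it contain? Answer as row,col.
lane 11->11/4=2, 11 mod 4=3
i=4  r:2+0->2  c:2·3+0+8->14

2,14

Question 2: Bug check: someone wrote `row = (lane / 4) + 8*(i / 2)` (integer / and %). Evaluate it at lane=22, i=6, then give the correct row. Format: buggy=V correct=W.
buggy=29 correct=13

`(lane / 4) + 8*(i / 2)`[22,6]->29
L=22->g=22>>2=5, t=22&3=2
[6]->row 5+8=13  col 2·2+0+8=12
row: 29 vs 13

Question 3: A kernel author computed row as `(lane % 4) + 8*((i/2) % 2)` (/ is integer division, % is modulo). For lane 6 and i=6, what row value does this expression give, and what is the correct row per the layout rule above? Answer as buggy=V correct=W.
`(lane % 4) + 8*((i/2) % 2)`[6,6]->10
lane 6: g=1 (6/4), t=2 (6%4)
i=6: r=1+8=9, c=2*2+0+8=12
row: 10 vs 9

buggy=10 correct=9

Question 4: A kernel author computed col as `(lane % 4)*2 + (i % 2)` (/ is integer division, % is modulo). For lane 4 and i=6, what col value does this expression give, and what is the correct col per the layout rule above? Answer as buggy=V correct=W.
`(lane % 4)*2 + (i % 2)`[4,6]->0
4: g=1,t=0
[6] (1+8,0*2+0+8) = (9,8)
col: 0 vs 8

buggy=0 correct=8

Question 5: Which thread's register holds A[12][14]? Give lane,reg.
r: 12->gid=4,r8=1  c: 14->c8=1,tid=3,i&1=0
L=4*4+3=19  i=1*4+1*2+0=6

19,6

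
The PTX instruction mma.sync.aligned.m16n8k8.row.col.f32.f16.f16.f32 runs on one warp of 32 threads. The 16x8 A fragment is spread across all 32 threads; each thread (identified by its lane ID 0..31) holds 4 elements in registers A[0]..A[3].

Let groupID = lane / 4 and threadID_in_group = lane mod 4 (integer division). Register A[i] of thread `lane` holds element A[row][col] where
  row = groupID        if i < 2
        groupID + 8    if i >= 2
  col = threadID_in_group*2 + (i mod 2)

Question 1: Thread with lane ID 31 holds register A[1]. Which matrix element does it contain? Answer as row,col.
L=31⇒gr=31>>2=7, th=31&3=3
[1]⇒row 7+0=7  col 3·2+1=7

7,7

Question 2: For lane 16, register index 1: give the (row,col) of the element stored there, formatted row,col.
4,1

L=16=>grp=16>>2=4, tig=16&3=0
[1]=>row 4+0=4  col 0·2+1=1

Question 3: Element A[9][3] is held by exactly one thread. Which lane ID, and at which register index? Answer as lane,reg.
r=9⇒gr=1,Rb=1  c=3⇒th=1,odd=1
L=1*4+1=5  i=1*2+1=3

5,3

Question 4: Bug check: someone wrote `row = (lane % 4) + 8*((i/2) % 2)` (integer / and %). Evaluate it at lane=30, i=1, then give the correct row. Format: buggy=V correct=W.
buggy=2 correct=7

`(lane % 4) + 8*((i/2) % 2)`[30,1]->2
30: gid=7,tid=2
[1] (7+0,2*2+1) = (7,5)
row: 2 vs 7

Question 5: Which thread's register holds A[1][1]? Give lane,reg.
4,1

r:1=>grp=1,rB=0  c:1=>tig=0,lo=1
L=1*4+0=4  i=0*2+1=1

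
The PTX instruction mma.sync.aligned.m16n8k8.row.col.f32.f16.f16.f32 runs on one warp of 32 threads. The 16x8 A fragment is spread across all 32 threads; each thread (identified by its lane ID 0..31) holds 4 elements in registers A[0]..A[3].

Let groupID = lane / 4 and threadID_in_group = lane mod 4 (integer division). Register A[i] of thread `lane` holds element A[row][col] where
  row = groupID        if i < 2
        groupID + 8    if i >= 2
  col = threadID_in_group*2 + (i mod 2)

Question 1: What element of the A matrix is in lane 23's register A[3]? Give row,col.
L=23⇒gr=23>>2=5, th=23&3=3
[3]⇒row 5+8=13  col 3·2+1=7

13,7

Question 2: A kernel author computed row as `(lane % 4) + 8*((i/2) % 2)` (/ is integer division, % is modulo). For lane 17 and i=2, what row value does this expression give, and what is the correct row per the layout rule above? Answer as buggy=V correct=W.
buggy=9 correct=12

`(lane % 4) + 8*((i/2) % 2)`[17,2]→9
lane 17: G=4 (17/4), T=1 (17%4)
i=2: r=4+8=12, c=1*2+0=2
row: 9 vs 12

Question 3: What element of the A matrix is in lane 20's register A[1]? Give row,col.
5,1

lane 20: G=5 (20/4), T=0 (20%4)
i=1: r=5+0=5, c=0*2+1=1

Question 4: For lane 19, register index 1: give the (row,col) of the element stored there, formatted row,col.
4,7

L=19->g=19>>2=4, t=19&3=3
[1]->row 4+0=4  col 3·2+1=7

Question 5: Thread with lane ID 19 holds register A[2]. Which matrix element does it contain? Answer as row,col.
12,6

L=19->gid=19>>2=4, tid=19&3=3
[2]->row 4+8=12  col 3·2+0=6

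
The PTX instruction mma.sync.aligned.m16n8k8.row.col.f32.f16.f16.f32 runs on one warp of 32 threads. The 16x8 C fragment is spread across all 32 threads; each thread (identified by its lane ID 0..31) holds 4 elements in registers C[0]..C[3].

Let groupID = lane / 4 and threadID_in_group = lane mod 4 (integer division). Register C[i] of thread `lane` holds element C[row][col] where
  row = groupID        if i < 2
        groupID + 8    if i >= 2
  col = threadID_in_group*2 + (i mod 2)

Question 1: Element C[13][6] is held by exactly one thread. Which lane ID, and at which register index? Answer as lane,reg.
23,2

r=13→G=5,rhi=1  c=6→T=3,p=0
L=5*4+3=23  i=1*2+0=2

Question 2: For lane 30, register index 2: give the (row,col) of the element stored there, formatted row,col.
30: g=7,t=2
[2] (7+8,2*2+0) = (15,4)

15,4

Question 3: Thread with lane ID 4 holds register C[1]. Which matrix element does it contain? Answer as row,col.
1,1

L=4=>grp=4>>2=1, tig=4&3=0
[1]=>row 1+0=1  col 0·2+1=1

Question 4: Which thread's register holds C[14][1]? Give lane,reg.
24,3

r=14→G=6,rhi=1  c=1→T=0,p=1
L=6*4+0=24  i=1*2+1=3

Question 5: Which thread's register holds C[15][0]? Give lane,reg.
28,2

r=15→G=7,rhi=1  c=0→T=0,p=0
L=7*4+0=28  i=1*2+0=2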